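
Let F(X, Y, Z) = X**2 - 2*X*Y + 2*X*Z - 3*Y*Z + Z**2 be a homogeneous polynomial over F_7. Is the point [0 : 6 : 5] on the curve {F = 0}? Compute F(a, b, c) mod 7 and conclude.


F(0,6,5) ≡ 5 (mod 7); P is NOT on the curve.

Evaluate F(0, 6, 5) term-by-term (mod 7).
  X**2 ↦ 1·0·1·1 = 0
  -2*X*Y ↦ -2·0·6·1 = 0
  2*X*Z ↦ 2·0·1·5 = 0
  -3*Y*Z ↦ -3·1·6·5 = -90
  Z**2 ↦ 1·1·1·25 = 25
Sum: F(0, 6, 5) = (0) + (0) + (0) + (-90) + (25) = -65.
Reducing mod 7: -65 ≡ 5 (mod 7).
Since F(a, b, c) ≡ 5 ≠ 0 (mod 7), P does NOT lie on the curve.


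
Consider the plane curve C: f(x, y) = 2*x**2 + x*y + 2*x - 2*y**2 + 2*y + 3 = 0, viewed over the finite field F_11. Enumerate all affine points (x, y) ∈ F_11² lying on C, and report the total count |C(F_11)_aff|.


Affine F_11-points: {(2, 6), (2, 7), (5, 3), (5, 6), (6, 5), (6, 10), (7, 5), (8, 8), (9, 3), (9, 8), (10, 7), (10, 10)}; count = 12.

For each of the 121 pairs (x, y) ∈ F_11², evaluate f(x, y) mod 11. Record the zeros.
  x = 0: [0↦3, 1↦3, 2↦10, 3↦2, 4↦1, 5↦7, 6↦9, 7↦7, 8↦1, 9↦2, 10↦10]  zeros at y ∈ ∅
  x = 1: [0↦7, 1↦8, 2↦5, 3↦9, 4↦9, 5↦5, 6↦8, 7↦7, 8↦2, 9↦4, 10↦2]  zeros at y ∈ ∅
  x = 2: [0↦4, 1↦6, 2↦4, 3↦9, 4↦10, 5↦7, 6↦0, 7↦0, 8↦7, 9↦10, 10↦9]  zeros at y ∈ {6, 7}
  x = 3: [0↦5, 1↦8, 2↦7, 3↦2, 4↦4, 5↦2, 6↦7, 7↦8, 8↦5, 9↦9, 10↦9]  zeros at y ∈ ∅
  x = 4: [0↦10, 1↦3, 2↦3, 3↦10, 4↦2, 5↦1, 6↦7, 7↦9, 8↦7, 9↦1, 10↦2]  zeros at y ∈ ∅
  x = 5: [0↦8, 1↦2, 2↦3, 3↦0, 4↦4, 5↦4, 6↦0, 7↦3, 8↦2, 9↦8, 10↦10]  zeros at y ∈ {3, 6}
  x = 6: [0↦10, 1↦5, 2↦7, 3↦5, 4↦10, 5↦0, 6↦8, 7↦1, 8↦1, 9↦8, 10↦0]  zeros at y ∈ {5, 10}
  x = 7: [0↦5, 1↦1, 2↦4, 3↦3, 4↦9, 5↦0, 6↦9, 7↦3, 8↦4, 9↦1, 10↦5]  zeros at y ∈ {5}
  x = 8: [0↦4, 1↦1, 2↦5, 3↦5, 4↦1, 5↦4, 6↦3, 7↦9, 8↦0, 9↦9, 10↦3]  zeros at y ∈ {8}
  x = 9: [0↦7, 1↦5, 2↦10, 3↦0, 4↦8, 5↦1, 6↦1, 7↦8, 8↦0, 9↦10, 10↦5]  zeros at y ∈ {3, 8}
  x = 10: [0↦3, 1↦2, 2↦8, 3↦10, 4↦8, 5↦2, 6↦3, 7↦0, 8↦4, 9↦4, 10↦0]  zeros at y ∈ {7, 10}
Collecting zeros: affine points = {(2, 6), (2, 7), (5, 3), (5, 6), (6, 5), (6, 10), (7, 5), (8, 8), (9, 3), (9, 8), (10, 7), (10, 10)}.
Total count |C(F_11)_aff| = 12.


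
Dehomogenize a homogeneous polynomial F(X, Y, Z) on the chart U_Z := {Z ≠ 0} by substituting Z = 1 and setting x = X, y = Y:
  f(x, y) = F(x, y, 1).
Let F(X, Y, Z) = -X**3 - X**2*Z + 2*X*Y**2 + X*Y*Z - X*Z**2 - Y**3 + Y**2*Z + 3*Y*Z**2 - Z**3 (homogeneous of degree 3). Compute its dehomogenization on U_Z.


f(x, y) = -x**3 - x**2 + 2*x*y**2 + x*y - x - y**3 + y**2 + 3*y - 1

On U_Z we set Z = 1. Each monomial c·X^i·Y^j·Z^k in F becomes c·x^i·y^j·1^k = c·x^i·y^j.
Substituting Z = 1: F(X, Y, 1) = -x**3 - x**2 + 2*x*y**2 + x*y - x - y**3 + y**2 + 3*y - 1.
Note: deg(f) ≤ deg(F) = 3; strict inequality happens when F is divisible by Z (lost terms).


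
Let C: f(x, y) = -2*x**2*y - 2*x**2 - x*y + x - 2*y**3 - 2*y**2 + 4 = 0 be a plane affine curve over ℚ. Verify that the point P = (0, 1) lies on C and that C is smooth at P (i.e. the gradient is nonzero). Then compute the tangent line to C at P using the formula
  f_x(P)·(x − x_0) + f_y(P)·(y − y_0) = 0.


Tangent line at P: 10 - 10*y = 0.

Step 1: f(0, 1) = 0, so P lies on C.
Step 2: partial derivatives
  f_x(x, y) = -4*x*y - 4*x - y + 1, f_y(x, y) = -2*x**2 - x - 6*y**2 - 4*y.
  f_x(P) = 0, f_y(P) = -10 (gradient nonzero, so P is smooth).
Step 3: tangent line at P: 0·(x − 0) + -10·(y − 1) = 0.
Expanding: 10 - 10*y = 0.


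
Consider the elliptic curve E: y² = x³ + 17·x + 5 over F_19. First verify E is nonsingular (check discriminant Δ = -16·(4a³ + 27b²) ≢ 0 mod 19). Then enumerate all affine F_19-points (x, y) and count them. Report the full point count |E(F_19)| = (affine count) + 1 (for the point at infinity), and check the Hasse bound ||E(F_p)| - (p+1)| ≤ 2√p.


Affine points = {(0, 9), (0, 10), (1, 2), (1, 17), (2, 3), (2, 16), (3, 8), (3, 11), (4, 2), (4, 17), (5, 5), (5, 14), (6, 0), (7, 7), (7, 12), (8, 8), (8, 11), (10, 4), (10, 15), (14, 2), (14, 17), (15, 5), (15, 14), (17, 1), (17, 18), (18, 5), (18, 14)}; affine count = 27; |E(F_19)| = 28.

Discriminant check: Δ ∝ 4a³ + 27b² = 4·17³ + 27·5² = 4·4913 + 27·25 ≡ 16 (mod 19). Nonzero ⇒ E is nonsingular.
For each x ∈ F_19, compute rhs = x³ + 17·x + 5 mod 19, then count y ∈ F_19 with y² ≡ rhs.
  x = 0: rhs = 5, matching y values: 9, 10 (2 points).
  x = 1: rhs = 4, matching y values: 2, 17 (2 points).
  x = 2: rhs = 9, matching y values: 3, 16 (2 points).
  x = 3: rhs = 7, matching y values: 8, 11 (2 points).
  x = 4: rhs = 4, matching y values: 2, 17 (2 points).
  x = 5: rhs = 6, matching y values: 5, 14 (2 points).
  x = 6: rhs = 0, matching y values: 0 (1 points).
  x = 7: rhs = 11, matching y values: 7, 12 (2 points).
  x = 8: rhs = 7, matching y values: 8, 11 (2 points).
  x = 9: rhs = 13, matching y values: none (0 points).
  x = 10: rhs = 16, matching y values: 4, 15 (2 points).
  x = 11: rhs = 3, matching y values: none (0 points).
  x = 12: rhs = 18, matching y values: none (0 points).
  x = 13: rhs = 10, matching y values: none (0 points).
  x = 14: rhs = 4, matching y values: 2, 17 (2 points).
  x = 15: rhs = 6, matching y values: 5, 14 (2 points).
  x = 16: rhs = 3, matching y values: none (0 points).
  x = 17: rhs = 1, matching y values: 1, 18 (2 points).
  x = 18: rhs = 6, matching y values: 5, 14 (2 points).
Total affine count: 27.
Full point count |E(F_19)| = 27 + 1 = 28.
Hasse bound: |28 − (19+1)| = |8| = 8 ≤ 2√19 ≈ 8.7178 ✓.


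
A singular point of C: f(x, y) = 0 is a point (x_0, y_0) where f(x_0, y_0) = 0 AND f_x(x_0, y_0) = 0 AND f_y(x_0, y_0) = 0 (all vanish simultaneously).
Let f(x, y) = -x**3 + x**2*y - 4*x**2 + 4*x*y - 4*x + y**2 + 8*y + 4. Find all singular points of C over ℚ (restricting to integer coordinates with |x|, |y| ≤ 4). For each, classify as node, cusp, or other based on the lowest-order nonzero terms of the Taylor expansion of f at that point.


Singular points: {(-2, -2)}; classification: cusp.

Compute partial derivatives:
  f_x = -3*x**2 + 2*x*y - 8*x + 4*y - 4.
  f_y = x**2 + 4*x + 2*y + 8.
Scan x_0 ∈ {−4, ..., 4}. For each x_0, f_y(x_0, y) is a polynomial in y; find its integer roots y ∈ {−4, ..., 4}, then test f_x and f at those candidates.
  x = -4: f_y(-4, y) = 2*y + 8; vanishes at y ∈ {-4}. (-4, -4): f_x = -4 ≠ 0.
  x = -3: f_y(-3, y) = 2*y + 5; no integer root y with |y| ≤ 4.
  x = -2: f_y(-2, y) = 2*y + 4; vanishes at y ∈ {-2}. (-2, -2): f_x = 0, f = 0 — SINGULAR.
  x = -1: f_y(-1, y) = 2*y + 5; no integer root y with |y| ≤ 4.
  x = 0: f_y(0, y) = 2*y + 8; vanishes at y ∈ {-4}. (0, -4): f_x = -20 ≠ 0.
  x = 1: f_y(1, y) = 2*y + 13; no integer root y with |y| ≤ 4.
  x = 2: f_y(2, y) = 2*y + 20; no integer root y with |y| ≤ 4.
  x = 3: f_y(3, y) = 2*y + 29; no integer root y with |y| ≤ 4.
  x = 4: f_y(4, y) = 2*y + 40; no integer root y with |y| ≤ 4.
Only singular point on the grid: (-2, -2).
Classify: substitute x = -2 + u, y = -2 + v and expand: f = -u**3 + u**2*v + v**2.
No constant or linear terms (consistent with a singular point). Quadratic part: v**2. Cubic part: -u**3 + u**2*v.
The quadratic part v**2 is a perfect square, so there is a single (double) tangent line v = 0, i.e. y = -2. Restricting the cubic part to that line (v = 0) leaves -u**3 ≠ 0, so f is not divisible by v and the branch is v² ≈ u**3 to lowest order — this is a cusp.
Classification: cusp.


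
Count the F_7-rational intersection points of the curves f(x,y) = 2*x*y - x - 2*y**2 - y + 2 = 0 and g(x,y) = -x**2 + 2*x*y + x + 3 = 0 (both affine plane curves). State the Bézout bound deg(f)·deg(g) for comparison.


Common zeros: {(2, 5)}; count = 1; Bézout bound = 4.

deg(f) = 2, deg(g) = 2, so Bézout bound = 4.
Scan x ∈ F_7. For each x, list the y ∈ F_7 with f(x, y) ≡ 0 and those with g(x, y) ≡ 0 (mod 7); the common zeros in that column are the intersection.
  x = 0: f ≡ 0 at y ∈ ∅; g ≡ 0 at y ∈ ∅; common: ∅.
  x = 1: f ≡ 0 at y ∈ {1, 3}; g ≡ 0 at y ∈ {2}; common: ∅.
  x = 2: f ≡ 0 at y ∈ {0, 5}; g ≡ 0 at y ∈ {5}; common: {5}.
  x = 3: f ≡ 0 at y ∈ ∅; g ≡ 0 at y ∈ {4}; common: ∅.
  x = 4: f ≡ 0 at y ∈ ∅; g ≡ 0 at y ∈ {2}; common: ∅.
  x = 5: f ≡ 0 at y ∈ {2, 6}; g ≡ 0 at y ∈ {1}; common: ∅.
  x = 6: f ≡ 0 at y ∈ ∅; g ≡ 0 at y ∈ {4}; common: ∅.
Collecting: common zeros = {(2, 5)}, so the count is 1.
Comparison with the Bézout bound: 1 ≤ 4 = deg(f)·deg(g), as expected for curves with no common component (the affine F_7-count falls short of the bound because intersections may lie at infinity, over extension fields, or carry multiplicity).


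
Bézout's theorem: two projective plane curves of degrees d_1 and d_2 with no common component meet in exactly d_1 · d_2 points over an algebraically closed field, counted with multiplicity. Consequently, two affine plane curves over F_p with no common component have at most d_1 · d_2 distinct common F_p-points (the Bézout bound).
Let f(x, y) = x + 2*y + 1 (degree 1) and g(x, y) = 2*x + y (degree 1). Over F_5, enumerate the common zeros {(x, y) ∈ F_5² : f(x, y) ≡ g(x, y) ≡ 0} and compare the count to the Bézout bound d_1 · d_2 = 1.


Common zeros: {(2, 1)}; count = 1; Bézout bound = 1.

deg(f) = 1, deg(g) = 1, so Bézout bound = 1.
Scan x ∈ F_5. For each x, list the y ∈ F_5 with f(x, y) ≡ 0 and those with g(x, y) ≡ 0 (mod 5); the common zeros in that column are the intersection.
  x = 0: f ≡ 0 at y ∈ {2}; g ≡ 0 at y ∈ {0}; common: ∅.
  x = 1: f ≡ 0 at y ∈ {4}; g ≡ 0 at y ∈ {3}; common: ∅.
  x = 2: f ≡ 0 at y ∈ {1}; g ≡ 0 at y ∈ {1}; common: {1}.
  x = 3: f ≡ 0 at y ∈ {3}; g ≡ 0 at y ∈ {4}; common: ∅.
  x = 4: f ≡ 0 at y ∈ {0}; g ≡ 0 at y ∈ {2}; common: ∅.
Collecting: common zeros = {(2, 1)}, so the count is 1.
Comparison with the Bézout bound: 1 ≤ 1 = deg(f)·deg(g), as expected for curves with no common component (the bound is attained).


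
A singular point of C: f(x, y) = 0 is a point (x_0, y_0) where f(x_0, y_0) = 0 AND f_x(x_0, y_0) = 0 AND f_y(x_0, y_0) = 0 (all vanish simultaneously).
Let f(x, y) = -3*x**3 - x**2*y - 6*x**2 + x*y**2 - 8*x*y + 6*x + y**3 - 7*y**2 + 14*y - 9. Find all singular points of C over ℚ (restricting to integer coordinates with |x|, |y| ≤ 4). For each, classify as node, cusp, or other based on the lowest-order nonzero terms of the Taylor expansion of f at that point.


Singular points: {(-1, 3)}; classification: cusp.

Compute partial derivatives:
  f_x = -9*x**2 - 2*x*y - 12*x + y**2 - 8*y + 6.
  f_y = -x**2 + 2*x*y - 8*x + 3*y**2 - 14*y + 14.
Scan x_0 ∈ {−4, ..., 4}. For each x_0, f_y(x_0, y) is a polynomial in y; find its integer roots y ∈ {−4, ..., 4}, then test f_x and f at those candidates.
  x = -4: f_y(-4, y) = 3*y**2 - 22*y + 30; no integer root y with |y| ≤ 4.
  x = -3: f_y(-3, y) = 3*y**2 - 20*y + 29; no integer root y with |y| ≤ 4.
  x = -2: f_y(-2, y) = 3*y**2 - 18*y + 26; no integer root y with |y| ≤ 4.
  x = -1: f_y(-1, y) = 3*y**2 - 16*y + 21; vanishes at y ∈ {3}. (-1, 3): f_x = 0, f = 0 — SINGULAR.
  x = 0: f_y(0, y) = 3*y**2 - 14*y + 14; no integer root y with |y| ≤ 4.
  x = 1: f_y(1, y) = 3*y**2 - 12*y + 5; no integer root y with |y| ≤ 4.
  x = 2: f_y(2, y) = 3*y**2 - 10*y - 6; no integer root y with |y| ≤ 4.
  x = 3: f_y(3, y) = 3*y**2 - 8*y - 19; no integer root y with |y| ≤ 4.
  x = 4: f_y(4, y) = 3*y**2 - 6*y - 34; no integer root y with |y| ≤ 4.
Only singular point on the grid: (-1, 3).
Classify: substitute x = -1 + u, y = 3 + v and expand: f = -3*u**3 - u**2*v + u*v**2 + v**3 + v**2.
No constant or linear terms (consistent with a singular point). Quadratic part: v**2. Cubic part: -3*u**3 - u**2*v + u*v**2 + v**3.
The quadratic part v**2 is a perfect square, so there is a single (double) tangent line v = 0, i.e. y = 3. Restricting the cubic part to that line (v = 0) leaves -3*u**3 ≠ 0, so f is not divisible by v and the branch is v² ≈ 3*u**3 to lowest order — this is a cusp.
Classification: cusp.


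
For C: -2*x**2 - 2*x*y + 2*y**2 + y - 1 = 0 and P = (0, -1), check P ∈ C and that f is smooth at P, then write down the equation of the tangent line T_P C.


Tangent line at P: 2*x - 3*y - 3 = 0.

Step 1: f(0, -1) = 0, so P lies on C.
Step 2: partial derivatives
  f_x(x, y) = -4*x - 2*y, f_y(x, y) = -2*x + 4*y + 1.
  f_x(P) = 2, f_y(P) = -3 (gradient nonzero, so P is smooth).
Step 3: tangent line at P: 2·(x − 0) + -3·(y − -1) = 0.
Expanding: 2*x - 3*y - 3 = 0.


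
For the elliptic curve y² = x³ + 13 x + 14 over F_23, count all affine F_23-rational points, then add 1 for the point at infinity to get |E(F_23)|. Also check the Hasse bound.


Affine points = {(2, 5), (2, 18), (6, 3), (6, 20), (8, 3), (8, 20), (9, 3), (9, 20), (11, 4), (11, 19), (12, 9), (12, 14), (18, 10), (18, 13), (19, 6), (19, 17), (21, 7), (21, 16), (22, 0)}; affine count = 19; |E(F_23)| = 20.

Discriminant check: Δ ∝ 4a³ + 27b² = 4·13³ + 27·14² = 4·2197 + 27·196 ≡ 4 (mod 23). Nonzero ⇒ E is nonsingular.
For each x ∈ F_23, compute rhs = x³ + 13·x + 14 mod 23, then count y ∈ F_23 with y² ≡ rhs.
  x = 0: rhs = 14, matching y values: none (0 points).
  x = 1: rhs = 5, matching y values: none (0 points).
  x = 2: rhs = 2, matching y values: 5, 18 (2 points).
  x = 3: rhs = 11, matching y values: none (0 points).
  x = 4: rhs = 15, matching y values: none (0 points).
  x = 5: rhs = 20, matching y values: none (0 points).
  x = 6: rhs = 9, matching y values: 3, 20 (2 points).
  x = 7: rhs = 11, matching y values: none (0 points).
  x = 8: rhs = 9, matching y values: 3, 20 (2 points).
  x = 9: rhs = 9, matching y values: 3, 20 (2 points).
  x = 10: rhs = 17, matching y values: none (0 points).
  x = 11: rhs = 16, matching y values: 4, 19 (2 points).
  x = 12: rhs = 12, matching y values: 9, 14 (2 points).
  x = 13: rhs = 11, matching y values: none (0 points).
  x = 14: rhs = 19, matching y values: none (0 points).
  x = 15: rhs = 19, matching y values: none (0 points).
  x = 16: rhs = 17, matching y values: none (0 points).
  x = 17: rhs = 19, matching y values: none (0 points).
  x = 18: rhs = 8, matching y values: 10, 13 (2 points).
  x = 19: rhs = 13, matching y values: 6, 17 (2 points).
  x = 20: rhs = 17, matching y values: none (0 points).
  x = 21: rhs = 3, matching y values: 7, 16 (2 points).
  x = 22: rhs = 0, matching y values: 0 (1 points).
Total affine count: 19.
Full point count |E(F_23)| = 19 + 1 = 20.
Hasse bound: |20 − (23+1)| = |-4| = 4 ≤ 2√23 ≈ 9.5917 ✓.


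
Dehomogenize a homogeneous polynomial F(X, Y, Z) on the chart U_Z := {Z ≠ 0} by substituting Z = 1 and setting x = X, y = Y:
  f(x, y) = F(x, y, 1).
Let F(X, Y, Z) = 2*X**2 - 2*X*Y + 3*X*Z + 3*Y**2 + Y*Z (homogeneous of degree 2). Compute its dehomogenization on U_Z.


f(x, y) = 2*x**2 - 2*x*y + 3*x + 3*y**2 + y

On U_Z we set Z = 1. Each monomial c·X^i·Y^j·Z^k in F becomes c·x^i·y^j·1^k = c·x^i·y^j.
Substituting Z = 1: F(X, Y, 1) = 2*x**2 - 2*x*y + 3*x + 3*y**2 + y.
Note: deg(f) ≤ deg(F) = 2; strict inequality happens when F is divisible by Z (lost terms).


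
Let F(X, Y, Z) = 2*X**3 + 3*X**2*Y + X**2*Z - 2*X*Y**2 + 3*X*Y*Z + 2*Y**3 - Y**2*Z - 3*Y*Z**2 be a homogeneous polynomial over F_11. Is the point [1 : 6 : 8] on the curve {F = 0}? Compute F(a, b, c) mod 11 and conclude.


F(1,6,8) ≡ 5 (mod 11); P is NOT on the curve.

Evaluate F(1, 6, 8) term-by-term (mod 11).
  2*X**3 ↦ 2·1·1·1 = 2
  3*X**2*Y ↦ 3·1·6·1 = 18
  X**2*Z ↦ 1·1·1·8 = 8
  -2*X*Y**2 ↦ -2·1·36·1 = -72
  3*X*Y*Z ↦ 3·1·6·8 = 144
  2*Y**3 ↦ 2·1·216·1 = 432
  -Y**2*Z ↦ -1·1·36·8 = -288
  -3*Y*Z**2 ↦ -3·1·6·64 = -1152
Sum: F(1, 6, 8) = (2) + (18) + (8) + (-72) + (144) + (432) + (-288) + (-1152) = -908.
Reducing mod 11: -908 ≡ 5 (mod 11).
Since F(a, b, c) ≡ 5 ≠ 0 (mod 11), P does NOT lie on the curve.


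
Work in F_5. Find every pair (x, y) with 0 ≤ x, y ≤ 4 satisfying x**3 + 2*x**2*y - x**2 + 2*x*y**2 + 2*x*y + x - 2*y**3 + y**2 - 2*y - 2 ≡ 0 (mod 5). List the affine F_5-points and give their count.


Affine F_5-points: {(0, 1), (2, 3), (3, 2), (4, 0), (4, 1)}; count = 5.

For each of the 25 pairs (x, y) ∈ F_5², evaluate f(x, y) mod 5. Record the zeros.
  x = 0: [0↦3, 1↦0, 2↦2, 3↦2, 4↦3]  zeros at y ∈ {1}
  x = 1: [0↦4, 1↦2, 2↦4, 3↦3, 4↦2]  zeros at y ∈ ∅
  x = 2: [0↦4, 1↦2, 2↦3, 3↦0, 4↦1]  zeros at y ∈ {3}
  x = 3: [0↦4, 1↦1, 2↦0, 3↦4, 4↦1]  zeros at y ∈ {2}
  x = 4: [0↦0, 1↦0, 2↦1, 3↦1, 4↦3]  zeros at y ∈ {0, 1}
Collecting zeros: affine points = {(0, 1), (2, 3), (3, 2), (4, 0), (4, 1)}.
Total count |C(F_5)_aff| = 5.


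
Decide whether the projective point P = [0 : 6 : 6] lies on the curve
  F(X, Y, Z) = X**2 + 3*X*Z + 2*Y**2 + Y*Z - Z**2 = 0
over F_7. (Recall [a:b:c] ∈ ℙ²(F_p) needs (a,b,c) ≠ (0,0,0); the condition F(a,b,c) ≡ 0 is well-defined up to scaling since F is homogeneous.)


F(0,6,6) ≡ 2 (mod 7); P is NOT on the curve.

Evaluate F(0, 6, 6) term-by-term (mod 7).
  X**2 ↦ 1·0·1·1 = 0
  3*X*Z ↦ 3·0·1·6 = 0
  2*Y**2 ↦ 2·1·36·1 = 72
  Y*Z ↦ 1·1·6·6 = 36
  -Z**2 ↦ -1·1·1·36 = -36
Sum: F(0, 6, 6) = (0) + (0) + (72) + (36) + (-36) = 72.
Reducing mod 7: 72 ≡ 2 (mod 7).
Since F(a, b, c) ≡ 2 ≠ 0 (mod 7), P does NOT lie on the curve.


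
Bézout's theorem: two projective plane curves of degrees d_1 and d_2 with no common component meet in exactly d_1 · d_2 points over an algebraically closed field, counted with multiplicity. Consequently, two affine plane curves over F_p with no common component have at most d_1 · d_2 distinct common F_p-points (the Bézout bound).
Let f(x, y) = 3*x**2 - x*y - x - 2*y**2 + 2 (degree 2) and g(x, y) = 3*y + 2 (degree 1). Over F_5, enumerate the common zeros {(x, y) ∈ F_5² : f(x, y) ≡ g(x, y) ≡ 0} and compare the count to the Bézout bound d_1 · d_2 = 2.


Common zeros: {(0, 1), (4, 1)}; count = 2; Bézout bound = 2.

deg(f) = 2, deg(g) = 1, so Bézout bound = 2.
Scan x ∈ F_5. For each x, list the y ∈ F_5 with f(x, y) ≡ 0 and those with g(x, y) ≡ 0 (mod 5); the common zeros in that column are the intersection.
  x = 0: f ≡ 0 at y ∈ {1, 4}; g ≡ 0 at y ∈ {1}; common: {1}.
  x = 1: f ≡ 0 at y ∈ ∅; g ≡ 0 at y ∈ {1}; common: ∅.
  x = 2: f ≡ 0 at y ∈ {2}; g ≡ 0 at y ∈ {1}; common: ∅.
  x = 3: f ≡ 0 at y ∈ ∅; g ≡ 0 at y ∈ {1}; common: ∅.
  x = 4: f ≡ 0 at y ∈ {1, 2}; g ≡ 0 at y ∈ {1}; common: {1}.
Collecting: common zeros = {(0, 1), (4, 1)}, so the count is 2.
Comparison with the Bézout bound: 2 ≤ 2 = deg(f)·deg(g), as expected for curves with no common component (the bound is attained).


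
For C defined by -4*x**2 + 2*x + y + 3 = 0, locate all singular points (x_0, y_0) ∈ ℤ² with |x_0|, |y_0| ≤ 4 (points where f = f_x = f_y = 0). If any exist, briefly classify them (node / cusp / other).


No singular points in the scanned grid; C is smooth there.

Compute partial derivatives:
  f_x = 2 - 8*x.
  f_y = 1.
f_y = 1 is a nonzero constant, so f_y never vanishes: no point (x, y) can satisfy f = f_x = f_y = 0. In particular no (x, y) ∈ {−4, ..., 4}² is singular; the curve is smooth.


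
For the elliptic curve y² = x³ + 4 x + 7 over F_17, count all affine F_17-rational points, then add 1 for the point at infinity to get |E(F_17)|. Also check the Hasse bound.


Affine points = {(4, 6), (4, 11), (5, 4), (5, 13), (6, 3), (6, 14), (7, 2), (7, 15), (12, 7), (12, 10), (14, 6), (14, 11), (15, 5), (15, 12), (16, 6), (16, 11)}; affine count = 16; |E(F_17)| = 17.

Discriminant check: Δ ∝ 4a³ + 27b² = 4·4³ + 27·7² = 4·64 + 27·49 ≡ 15 (mod 17). Nonzero ⇒ E is nonsingular.
For each x ∈ F_17, compute rhs = x³ + 4·x + 7 mod 17, then count y ∈ F_17 with y² ≡ rhs.
  x = 0: rhs = 7, matching y values: none (0 points).
  x = 1: rhs = 12, matching y values: none (0 points).
  x = 2: rhs = 6, matching y values: none (0 points).
  x = 3: rhs = 12, matching y values: none (0 points).
  x = 4: rhs = 2, matching y values: 6, 11 (2 points).
  x = 5: rhs = 16, matching y values: 4, 13 (2 points).
  x = 6: rhs = 9, matching y values: 3, 14 (2 points).
  x = 7: rhs = 4, matching y values: 2, 15 (2 points).
  x = 8: rhs = 7, matching y values: none (0 points).
  x = 9: rhs = 7, matching y values: none (0 points).
  x = 10: rhs = 10, matching y values: none (0 points).
  x = 11: rhs = 5, matching y values: none (0 points).
  x = 12: rhs = 15, matching y values: 7, 10 (2 points).
  x = 13: rhs = 12, matching y values: none (0 points).
  x = 14: rhs = 2, matching y values: 6, 11 (2 points).
  x = 15: rhs = 8, matching y values: 5, 12 (2 points).
  x = 16: rhs = 2, matching y values: 6, 11 (2 points).
Total affine count: 16.
Full point count |E(F_17)| = 16 + 1 = 17.
Hasse bound: |17 − (17+1)| = |-1| = 1 ≤ 2√17 ≈ 8.2462 ✓.


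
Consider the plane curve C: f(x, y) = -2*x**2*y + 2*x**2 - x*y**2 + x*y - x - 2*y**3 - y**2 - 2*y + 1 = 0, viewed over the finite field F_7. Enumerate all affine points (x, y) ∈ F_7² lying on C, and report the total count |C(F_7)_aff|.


Affine F_7-points: {(1, 2), (2, 0), (2, 3), (2, 6), (3, 1), (4, 6), (5, 3)}; count = 7.

For each of the 49 pairs (x, y) ∈ F_7², evaluate f(x, y) mod 7. Record the zeros.
  x = 0: [0↦1, 1↦3, 2↦5, 3↦2, 4↦3, 5↦3, 6↦4]  zeros at y ∈ ∅
  x = 1: [0↦2, 1↦2, 2↦0, 3↦5, 4↦5, 5↦2, 6↦5]  zeros at y ∈ {2}
  x = 2: [0↦0, 1↦1, 2↦5, 3↦0, 4↦2, 5↦6, 6↦0]  zeros at y ∈ {0, 3, 6}
  x = 3: [0↦2, 1↦0, 2↦6, 3↦1, 4↦1, 5↦1, 6↦3]  zeros at y ∈ {1}
  x = 4: [0↦1, 1↦6, 2↦3, 3↦1, 4↦2, 5↦1, 6↦0]  zeros at y ∈ {6}
  x = 5: [0↦4, 1↦5, 2↦3, 3↦0, 4↦5, 5↦6, 6↦5]  zeros at y ∈ {3}
  x = 6: [0↦4, 1↦4, 2↦6, 3↦5, 4↦3, 5↦2, 6↦4]  zeros at y ∈ ∅
Collecting zeros: affine points = {(1, 2), (2, 0), (2, 3), (2, 6), (3, 1), (4, 6), (5, 3)}.
Total count |C(F_7)_aff| = 7.


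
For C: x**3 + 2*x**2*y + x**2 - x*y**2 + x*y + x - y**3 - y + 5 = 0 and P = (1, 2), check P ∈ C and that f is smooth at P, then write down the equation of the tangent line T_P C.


Tangent line at P: 12*x - 14*y + 16 = 0.

Step 1: f(1, 2) = 0, so P lies on C.
Step 2: partial derivatives
  f_x(x, y) = 3*x**2 + 4*x*y + 2*x - y**2 + y + 1, f_y(x, y) = 2*x**2 - 2*x*y + x - 3*y**2 - 1.
  f_x(P) = 12, f_y(P) = -14 (gradient nonzero, so P is smooth).
Step 3: tangent line at P: 12·(x − 1) + -14·(y − 2) = 0.
Expanding: 12*x - 14*y + 16 = 0.


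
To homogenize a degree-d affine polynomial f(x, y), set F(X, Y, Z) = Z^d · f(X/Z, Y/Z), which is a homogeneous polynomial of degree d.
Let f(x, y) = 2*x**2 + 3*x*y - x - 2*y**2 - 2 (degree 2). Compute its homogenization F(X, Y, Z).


F(X, Y, Z) = 2*X**2 + 3*X*Y - X*Z - 2*Y**2 - 2*Z**2

deg(f) = 2.
Substitute x = X/Z, y = Y/Z into f, then multiply by Z^2.
  monomial 2·x^2·y^0 ↦ 2·X^2·Y^0·Z^0.
  monomial 3·x^1·y^1 ↦ 3·X^1·Y^1·Z^0.
  monomial -1·x^1·y^0 ↦ -1·X^1·Y^0·Z^1.
  monomial -2·x^0·y^2 ↦ -2·X^0·Y^2·Z^0.
  monomial -2·x^0·y^0 ↦ -2·X^0·Y^0·Z^2.
Collecting: F(X, Y, Z) = 2*X**2 + 3*X*Y - X*Z - 2*Y**2 - 2*Z**2.


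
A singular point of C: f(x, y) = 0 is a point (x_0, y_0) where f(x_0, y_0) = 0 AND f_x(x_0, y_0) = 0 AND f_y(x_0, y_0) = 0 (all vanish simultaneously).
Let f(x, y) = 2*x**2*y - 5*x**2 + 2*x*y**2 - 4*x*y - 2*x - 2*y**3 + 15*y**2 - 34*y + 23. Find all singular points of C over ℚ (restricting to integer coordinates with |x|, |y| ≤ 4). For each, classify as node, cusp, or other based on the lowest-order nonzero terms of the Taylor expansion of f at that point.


Singular points: {(-1, 2)}; classification: node.

Compute partial derivatives:
  f_x = 4*x*y - 10*x + 2*y**2 - 4*y - 2.
  f_y = 2*x**2 + 4*x*y - 4*x - 6*y**2 + 30*y - 34.
Scan x_0 ∈ {−4, ..., 4}. For each x_0, f_y(x_0, y) is a polynomial in y; find its integer roots y ∈ {−4, ..., 4}, then test f_x and f at those candidates.
  x = -4: f_y(-4, y) = -6*y**2 + 14*y + 14; no integer root y with |y| ≤ 4.
  x = -3: f_y(-3, y) = -6*y**2 + 18*y - 4; no integer root y with |y| ≤ 4.
  x = -2: f_y(-2, y) = -6*y**2 + 22*y - 18; no integer root y with |y| ≤ 4.
  x = -1: f_y(-1, y) = -6*y**2 + 26*y - 28; vanishes at y ∈ {2}. (-1, 2): f_x = 0, f = 0 — SINGULAR.
  x = 0: f_y(0, y) = -6*y**2 + 30*y - 34; no integer root y with |y| ≤ 4.
  x = 1: f_y(1, y) = -6*y**2 + 34*y - 36; no integer root y with |y| ≤ 4.
  x = 2: f_y(2, y) = -6*y**2 + 38*y - 34; no integer root y with |y| ≤ 4.
  x = 3: f_y(3, y) = -6*y**2 + 42*y - 28; no integer root y with |y| ≤ 4.
  x = 4: f_y(4, y) = -6*y**2 + 46*y - 18; no integer root y with |y| ≤ 4.
Only singular point on the grid: (-1, 2).
Classify: substitute x = -1 + u, y = 2 + v and expand: f = 2*u**2*v - u**2 + 2*u*v**2 - 2*v**3 + v**2.
No constant or linear terms (consistent with a singular point). Quadratic part: -u**2 + v**2. Cubic part: 2*u**2*v + 2*u*v**2 - 2*v**3.
The quadratic part v**2 - u**2 = (v − u)(v + u) splits into two distinct linear factors, so there are two distinct tangent lines y − 2 = ±(x − -1) — this is a node (ordinary double point).
Classification: node.


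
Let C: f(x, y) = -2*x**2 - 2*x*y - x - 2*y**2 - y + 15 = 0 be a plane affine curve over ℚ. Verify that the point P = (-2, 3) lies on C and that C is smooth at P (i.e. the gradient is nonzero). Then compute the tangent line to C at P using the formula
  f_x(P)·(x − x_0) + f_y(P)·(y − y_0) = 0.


Tangent line at P: x - 9*y + 29 = 0.

Step 1: f(-2, 3) = 0, so P lies on C.
Step 2: partial derivatives
  f_x(x, y) = -4*x - 2*y - 1, f_y(x, y) = -2*x - 4*y - 1.
  f_x(P) = 1, f_y(P) = -9 (gradient nonzero, so P is smooth).
Step 3: tangent line at P: 1·(x − -2) + -9·(y − 3) = 0.
Expanding: x - 9*y + 29 = 0.


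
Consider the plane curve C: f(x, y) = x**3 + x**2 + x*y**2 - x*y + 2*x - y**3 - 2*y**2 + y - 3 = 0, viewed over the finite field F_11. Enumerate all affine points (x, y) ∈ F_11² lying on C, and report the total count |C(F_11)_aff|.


Affine F_11-points: {(1, 2), (2, 1), (2, 4), (2, 6), (3, 9), (4, 6), (5, 10), (9, 0), (10, 8)}; count = 9.

For each of the 121 pairs (x, y) ∈ F_11², evaluate f(x, y) mod 11. Record the zeros.
  x = 0: [0↦8, 1↦6, 2↦5, 3↦10, 4↦4, 5↦3, 6↦1, 7↦3, 8↦3, 9↦6, 10↦6]  zeros at y ∈ ∅
  x = 1: [0↦1, 1↦10, 2↦0, 3↦9, 4↦9, 5↦5, 6↦2, 7↦5, 8↦8, 9↦5, 10↦1]  zeros at y ∈ {2}
  x = 2: [0↦2, 1↦0, 2↦3, 3↦5, 4↦0, 5↦4, 6↦0, 7↦4, 8↦10, 9↦1, 10↦4]  zeros at y ∈ {1, 4, 6}
  x = 3: [0↦6, 1↦4, 2↦9, 3↦4, 4↦5, 5↦6, 6↦1, 7↦6, 8↦4, 9↦0, 10↦10]  zeros at y ∈ {9}
  x = 4: [0↦8, 1↦6, 2↦2, 3↦1, 4↦8, 5↦6, 6↦0, 7↦6, 8↦7, 9↦8, 10↦3]  zeros at y ∈ {6}
  x = 5: [0↦3, 1↦1, 2↦10, 3↦2, 4↦4, 5↦10, 6↦3, 7↦10, 8↦3, 9↦9, 10↦0]  zeros at y ∈ {10}
  x = 6: [0↦8, 1↦6, 2↦6, 3↦2, 4↦10, 5↦2, 6↦5, 7↦2, 8↦9, 9↦9, 10↦7]  zeros at y ∈ ∅
  x = 7: [0↦7, 1↦5, 2↦7, 3↦7, 4↦10, 5↦10, 6↦1, 7↦10, 8↦9, 9↦3, 10↦8]  zeros at y ∈ ∅
  x = 8: [0↦6, 1↦4, 2↦8, 3↦1, 4↦10, 5↦7, 6↦8, 7↦7, 8↦9, 9↦8, 10↦9]  zeros at y ∈ ∅
  x = 9: [0↦0, 1↦9, 2↦4, 3↦1, 4↦5, 5↦10, 6↦10, 7↦10, 8↦4, 9↦8, 10↦5]  zeros at y ∈ {0}
  x = 10: [0↦6, 1↦4, 2↦1, 3↦2, 4↦1, 5↦3, 6↦2, 7↦3, 8↦0, 9↦9, 10↦2]  zeros at y ∈ {8}
Collecting zeros: affine points = {(1, 2), (2, 1), (2, 4), (2, 6), (3, 9), (4, 6), (5, 10), (9, 0), (10, 8)}.
Total count |C(F_11)_aff| = 9.


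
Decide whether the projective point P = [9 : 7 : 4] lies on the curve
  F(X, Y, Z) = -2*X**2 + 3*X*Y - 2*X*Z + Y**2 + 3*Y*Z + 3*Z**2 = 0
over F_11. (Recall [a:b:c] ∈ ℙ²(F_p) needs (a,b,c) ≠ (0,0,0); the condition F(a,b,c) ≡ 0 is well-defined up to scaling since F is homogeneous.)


F(9,7,4) ≡ 4 (mod 11); P is NOT on the curve.

Evaluate F(9, 7, 4) term-by-term (mod 11).
  -2*X**2 ↦ -2·81·1·1 = -162
  3*X*Y ↦ 3·9·7·1 = 189
  -2*X*Z ↦ -2·9·1·4 = -72
  Y**2 ↦ 1·1·49·1 = 49
  3*Y*Z ↦ 3·1·7·4 = 84
  3*Z**2 ↦ 3·1·1·16 = 48
Sum: F(9, 7, 4) = (-162) + (189) + (-72) + (49) + (84) + (48) = 136.
Reducing mod 11: 136 ≡ 4 (mod 11).
Since F(a, b, c) ≡ 4 ≠ 0 (mod 11), P does NOT lie on the curve.


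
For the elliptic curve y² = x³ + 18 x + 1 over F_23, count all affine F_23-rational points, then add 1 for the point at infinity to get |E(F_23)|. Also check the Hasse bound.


Affine points = {(0, 1), (0, 22), (3, 6), (3, 17), (5, 3), (5, 20), (6, 7), (6, 16), (8, 6), (8, 17), (9, 8), (9, 15), (10, 10), (10, 13), (11, 9), (11, 14), (12, 6), (12, 17), (15, 9), (15, 14), (18, 4), (18, 19), (19, 7), (19, 16), (20, 9), (20, 14), (21, 7), (21, 16)}; affine count = 28; |E(F_23)| = 29.

Discriminant check: Δ ∝ 4a³ + 27b² = 4·18³ + 27·1² = 4·5832 + 27·1 ≡ 10 (mod 23). Nonzero ⇒ E is nonsingular.
For each x ∈ F_23, compute rhs = x³ + 18·x + 1 mod 23, then count y ∈ F_23 with y² ≡ rhs.
  x = 0: rhs = 1, matching y values: 1, 22 (2 points).
  x = 1: rhs = 20, matching y values: none (0 points).
  x = 2: rhs = 22, matching y values: none (0 points).
  x = 3: rhs = 13, matching y values: 6, 17 (2 points).
  x = 4: rhs = 22, matching y values: none (0 points).
  x = 5: rhs = 9, matching y values: 3, 20 (2 points).
  x = 6: rhs = 3, matching y values: 7, 16 (2 points).
  x = 7: rhs = 10, matching y values: none (0 points).
  x = 8: rhs = 13, matching y values: 6, 17 (2 points).
  x = 9: rhs = 18, matching y values: 8, 15 (2 points).
  x = 10: rhs = 8, matching y values: 10, 13 (2 points).
  x = 11: rhs = 12, matching y values: 9, 14 (2 points).
  x = 12: rhs = 13, matching y values: 6, 17 (2 points).
  x = 13: rhs = 17, matching y values: none (0 points).
  x = 14: rhs = 7, matching y values: none (0 points).
  x = 15: rhs = 12, matching y values: 9, 14 (2 points).
  x = 16: rhs = 15, matching y values: none (0 points).
  x = 17: rhs = 22, matching y values: none (0 points).
  x = 18: rhs = 16, matching y values: 4, 19 (2 points).
  x = 19: rhs = 3, matching y values: 7, 16 (2 points).
  x = 20: rhs = 12, matching y values: 9, 14 (2 points).
  x = 21: rhs = 3, matching y values: 7, 16 (2 points).
  x = 22: rhs = 5, matching y values: none (0 points).
Total affine count: 28.
Full point count |E(F_23)| = 28 + 1 = 29.
Hasse bound: |29 − (23+1)| = |5| = 5 ≤ 2√23 ≈ 9.5917 ✓.


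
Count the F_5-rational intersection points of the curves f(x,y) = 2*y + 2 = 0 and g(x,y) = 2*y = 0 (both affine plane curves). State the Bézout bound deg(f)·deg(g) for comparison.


Common zeros: ∅; count = 0; Bézout bound = 1.

deg(f) = 1, deg(g) = 1, so Bézout bound = 1.
Scan x ∈ F_5. For each x, list the y ∈ F_5 with f(x, y) ≡ 0 and those with g(x, y) ≡ 0 (mod 5); the common zeros in that column are the intersection.
  x = 0: f ≡ 0 at y ∈ {4}; g ≡ 0 at y ∈ {0}; common: ∅.
  x = 1: f ≡ 0 at y ∈ {4}; g ≡ 0 at y ∈ {0}; common: ∅.
  x = 2: f ≡ 0 at y ∈ {4}; g ≡ 0 at y ∈ {0}; common: ∅.
  x = 3: f ≡ 0 at y ∈ {4}; g ≡ 0 at y ∈ {0}; common: ∅.
  x = 4: f ≡ 0 at y ∈ {4}; g ≡ 0 at y ∈ {0}; common: ∅.
Collecting: common zeros = ∅, so the count is 0.
Comparison with the Bézout bound: 0 ≤ 1 = deg(f)·deg(g), as expected for curves with no common component (the affine F_5-count falls short of the bound because intersections may lie at infinity, over extension fields, or carry multiplicity).


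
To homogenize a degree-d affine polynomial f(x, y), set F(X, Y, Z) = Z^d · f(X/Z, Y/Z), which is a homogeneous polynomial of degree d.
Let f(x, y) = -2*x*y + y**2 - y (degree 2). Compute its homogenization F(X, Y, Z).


F(X, Y, Z) = -2*X*Y + Y**2 - Y*Z

deg(f) = 2.
Substitute x = X/Z, y = Y/Z into f, then multiply by Z^2.
  monomial -2·x^1·y^1 ↦ -2·X^1·Y^1·Z^0.
  monomial 1·x^0·y^2 ↦ 1·X^0·Y^2·Z^0.
  monomial -1·x^0·y^1 ↦ -1·X^0·Y^1·Z^1.
Collecting: F(X, Y, Z) = -2*X*Y + Y**2 - Y*Z.


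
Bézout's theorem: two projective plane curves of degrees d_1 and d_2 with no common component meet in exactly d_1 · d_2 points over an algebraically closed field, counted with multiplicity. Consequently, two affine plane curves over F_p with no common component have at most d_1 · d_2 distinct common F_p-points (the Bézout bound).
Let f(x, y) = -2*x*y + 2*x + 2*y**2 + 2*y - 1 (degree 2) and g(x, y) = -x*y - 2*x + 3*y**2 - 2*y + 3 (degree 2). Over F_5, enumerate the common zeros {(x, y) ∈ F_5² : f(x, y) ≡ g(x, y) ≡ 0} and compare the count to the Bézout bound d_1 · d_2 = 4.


Common zeros: ∅; count = 0; Bézout bound = 4.

deg(f) = 2, deg(g) = 2, so Bézout bound = 4.
Scan x ∈ F_5. For each x, list the y ∈ F_5 with f(x, y) ≡ 0 and those with g(x, y) ≡ 0 (mod 5); the common zeros in that column are the intersection.
  x = 0: f ≡ 0 at y ∈ ∅; g ≡ 0 at y ∈ ∅; common: ∅.
  x = 1: f ≡ 0 at y ∈ ∅; g ≡ 0 at y ∈ ∅; common: ∅.
  x = 2: f ≡ 0 at y ∈ {3}; g ≡ 0 at y ∈ ∅; common: ∅.
  x = 3: f ≡ 0 at y ∈ {0, 2}; g ≡ 0 at y ∈ {1, 4}; common: ∅.
  x = 4: f ≡ 0 at y ∈ {4}; g ≡ 0 at y ∈ {0, 2}; common: ∅.
Collecting: common zeros = ∅, so the count is 0.
Comparison with the Bézout bound: 0 ≤ 4 = deg(f)·deg(g), as expected for curves with no common component (the affine F_5-count falls short of the bound because intersections may lie at infinity, over extension fields, or carry multiplicity).


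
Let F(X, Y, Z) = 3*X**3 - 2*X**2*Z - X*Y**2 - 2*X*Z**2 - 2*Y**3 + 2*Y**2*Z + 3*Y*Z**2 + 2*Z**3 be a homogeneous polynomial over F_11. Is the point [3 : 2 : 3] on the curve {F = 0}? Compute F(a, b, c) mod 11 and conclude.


F(3,2,3) ≡ 0 (mod 11); P is on the curve.

Evaluate F(3, 2, 3) term-by-term (mod 11).
  3*X**3 ↦ 3·27·1·1 = 81
  -2*X**2*Z ↦ -2·9·1·3 = -54
  -X*Y**2 ↦ -1·3·4·1 = -12
  -2*X*Z**2 ↦ -2·3·1·9 = -54
  -2*Y**3 ↦ -2·1·8·1 = -16
  2*Y**2*Z ↦ 2·1·4·3 = 24
  3*Y*Z**2 ↦ 3·1·2·9 = 54
  2*Z**3 ↦ 2·1·1·27 = 54
Sum: F(3, 2, 3) = (81) + (-54) + (-12) + (-54) + (-16) + (24) + (54) + (54) = 77.
Reducing mod 11: 77 ≡ 0 (mod 11).
Since F(a, b, c) ≡ 0 (mod 11), P lies on the curve.


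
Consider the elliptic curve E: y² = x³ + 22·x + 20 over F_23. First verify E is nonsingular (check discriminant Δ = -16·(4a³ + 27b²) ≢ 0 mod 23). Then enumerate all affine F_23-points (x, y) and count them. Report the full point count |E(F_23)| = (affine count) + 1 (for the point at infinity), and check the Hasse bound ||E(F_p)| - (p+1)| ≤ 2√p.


Affine points = {(2, 7), (2, 16), (5, 5), (5, 18), (6, 0), (8, 8), (8, 15), (9, 2), (9, 21), (11, 11), (11, 12), (14, 6), (14, 17), (16, 11), (16, 12), (19, 11), (19, 12)}; affine count = 17; |E(F_23)| = 18.

Discriminant check: Δ ∝ 4a³ + 27b² = 4·22³ + 27·20² = 4·10648 + 27·400 ≡ 9 (mod 23). Nonzero ⇒ E is nonsingular.
For each x ∈ F_23, compute rhs = x³ + 22·x + 20 mod 23, then count y ∈ F_23 with y² ≡ rhs.
  x = 0: rhs = 20, matching y values: none (0 points).
  x = 1: rhs = 20, matching y values: none (0 points).
  x = 2: rhs = 3, matching y values: 7, 16 (2 points).
  x = 3: rhs = 21, matching y values: none (0 points).
  x = 4: rhs = 11, matching y values: none (0 points).
  x = 5: rhs = 2, matching y values: 5, 18 (2 points).
  x = 6: rhs = 0, matching y values: 0 (1 points).
  x = 7: rhs = 11, matching y values: none (0 points).
  x = 8: rhs = 18, matching y values: 8, 15 (2 points).
  x = 9: rhs = 4, matching y values: 2, 21 (2 points).
  x = 10: rhs = 21, matching y values: none (0 points).
  x = 11: rhs = 6, matching y values: 11, 12 (2 points).
  x = 12: rhs = 11, matching y values: none (0 points).
  x = 13: rhs = 19, matching y values: none (0 points).
  x = 14: rhs = 13, matching y values: 6, 17 (2 points).
  x = 15: rhs = 22, matching y values: none (0 points).
  x = 16: rhs = 6, matching y values: 11, 12 (2 points).
  x = 17: rhs = 17, matching y values: none (0 points).
  x = 18: rhs = 15, matching y values: none (0 points).
  x = 19: rhs = 6, matching y values: 11, 12 (2 points).
  x = 20: rhs = 19, matching y values: none (0 points).
  x = 21: rhs = 14, matching y values: none (0 points).
  x = 22: rhs = 20, matching y values: none (0 points).
Total affine count: 17.
Full point count |E(F_23)| = 17 + 1 = 18.
Hasse bound: |18 − (23+1)| = |-6| = 6 ≤ 2√23 ≈ 9.5917 ✓.


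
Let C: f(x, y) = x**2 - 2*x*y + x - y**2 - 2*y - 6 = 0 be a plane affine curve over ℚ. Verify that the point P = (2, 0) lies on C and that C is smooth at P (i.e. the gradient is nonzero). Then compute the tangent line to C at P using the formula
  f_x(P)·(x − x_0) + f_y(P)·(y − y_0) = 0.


Tangent line at P: 5*x - 6*y - 10 = 0.

Step 1: f(2, 0) = 0, so P lies on C.
Step 2: partial derivatives
  f_x(x, y) = 2*x - 2*y + 1, f_y(x, y) = -2*x - 2*y - 2.
  f_x(P) = 5, f_y(P) = -6 (gradient nonzero, so P is smooth).
Step 3: tangent line at P: 5·(x − 2) + -6·(y − 0) = 0.
Expanding: 5*x - 6*y - 10 = 0.


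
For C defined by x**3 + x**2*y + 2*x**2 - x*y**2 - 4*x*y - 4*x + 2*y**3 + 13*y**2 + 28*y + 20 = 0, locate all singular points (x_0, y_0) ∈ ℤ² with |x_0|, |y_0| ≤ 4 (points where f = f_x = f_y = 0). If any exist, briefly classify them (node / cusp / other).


Singular points: {(0, -2)}; classification: cusp.

Compute partial derivatives:
  f_x = 3*x**2 + 2*x*y + 4*x - y**2 - 4*y - 4.
  f_y = x**2 - 2*x*y - 4*x + 6*y**2 + 26*y + 28.
Scan x_0 ∈ {−4, ..., 4}. For each x_0, f_y(x_0, y) is a polynomial in y; find its integer roots y ∈ {−4, ..., 4}, then test f_x and f at those candidates.
  x = -4: f_y(-4, y) = 6*y**2 + 34*y + 60; no integer root y with |y| ≤ 4.
  x = -3: f_y(-3, y) = 6*y**2 + 32*y + 49; no integer root y with |y| ≤ 4.
  x = -2: f_y(-2, y) = 6*y**2 + 30*y + 40; no integer root y with |y| ≤ 4.
  x = -1: f_y(-1, y) = 6*y**2 + 28*y + 33; no integer root y with |y| ≤ 4.
  x = 0: f_y(0, y) = 6*y**2 + 26*y + 28; vanishes at y ∈ {-2}. (0, -2): f_x = 0, f = 0 — SINGULAR.
  x = 1: f_y(1, y) = 6*y**2 + 24*y + 25; no integer root y with |y| ≤ 4.
  x = 2: f_y(2, y) = 6*y**2 + 22*y + 24; no integer root y with |y| ≤ 4.
  x = 3: f_y(3, y) = 6*y**2 + 20*y + 25; no integer root y with |y| ≤ 4.
  x = 4: f_y(4, y) = 6*y**2 + 18*y + 28; no integer root y with |y| ≤ 4.
Only singular point on the grid: (0, -2).
Classify: substitute x = 0 + u, y = -2 + v and expand: f = u**3 + u**2*v - u*v**2 + 2*v**3 + v**2.
No constant or linear terms (consistent with a singular point). Quadratic part: v**2. Cubic part: u**3 + u**2*v - u*v**2 + 2*v**3.
The quadratic part v**2 is a perfect square, so there is a single (double) tangent line v = 0, i.e. y = -2. Restricting the cubic part to that line (v = 0) leaves u**3 ≠ 0, so f is not divisible by v and the branch is v² ≈ -u**3 to lowest order — this is a cusp.
Classification: cusp.


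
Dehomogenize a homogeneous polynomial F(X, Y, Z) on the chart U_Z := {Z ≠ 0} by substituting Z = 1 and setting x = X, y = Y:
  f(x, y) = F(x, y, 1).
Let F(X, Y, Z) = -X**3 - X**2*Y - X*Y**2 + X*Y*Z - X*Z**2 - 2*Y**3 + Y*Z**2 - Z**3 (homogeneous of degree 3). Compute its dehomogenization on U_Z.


f(x, y) = -x**3 - x**2*y - x*y**2 + x*y - x - 2*y**3 + y - 1

On U_Z we set Z = 1. Each monomial c·X^i·Y^j·Z^k in F becomes c·x^i·y^j·1^k = c·x^i·y^j.
Substituting Z = 1: F(X, Y, 1) = -x**3 - x**2*y - x*y**2 + x*y - x - 2*y**3 + y - 1.
Note: deg(f) ≤ deg(F) = 3; strict inequality happens when F is divisible by Z (lost terms).


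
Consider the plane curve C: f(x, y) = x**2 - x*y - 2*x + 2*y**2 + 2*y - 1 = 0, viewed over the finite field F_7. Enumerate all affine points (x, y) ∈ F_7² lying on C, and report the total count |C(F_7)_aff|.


Affine F_7-points: {(2, 2), (2, 5), (4, 0), (4, 1), (5, 0), (5, 5), (6, 1)}; count = 7.

For each of the 49 pairs (x, y) ∈ F_7², evaluate f(x, y) mod 7. Record the zeros.
  x = 0: [0↦6, 1↦3, 2↦4, 3↦2, 4↦4, 5↦3, 6↦6]  zeros at y ∈ ∅
  x = 1: [0↦5, 1↦1, 2↦1, 3↦5, 4↦6, 5↦4, 6↦6]  zeros at y ∈ ∅
  x = 2: [0↦6, 1↦1, 2↦0, 3↦3, 4↦3, 5↦0, 6↦1]  zeros at y ∈ {2, 5}
  x = 3: [0↦2, 1↦3, 2↦1, 3↦3, 4↦2, 5↦5, 6↦5]  zeros at y ∈ ∅
  x = 4: [0↦0, 1↦0, 2↦4, 3↦5, 4↦3, 5↦5, 6↦4]  zeros at y ∈ {0, 1}
  x = 5: [0↦0, 1↦6, 2↦2, 3↦2, 4↦6, 5↦0, 6↦5]  zeros at y ∈ {0, 5}
  x = 6: [0↦2, 1↦0, 2↦2, 3↦1, 4↦4, 5↦4, 6↦1]  zeros at y ∈ {1}
Collecting zeros: affine points = {(2, 2), (2, 5), (4, 0), (4, 1), (5, 0), (5, 5), (6, 1)}.
Total count |C(F_7)_aff| = 7.
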